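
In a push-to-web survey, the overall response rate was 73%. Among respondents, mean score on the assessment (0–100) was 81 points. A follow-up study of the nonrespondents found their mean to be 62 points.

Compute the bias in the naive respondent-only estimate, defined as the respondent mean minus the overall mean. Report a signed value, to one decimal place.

+5.1

Nonresponse fraction = 1 − 0.73 = 0.27.
Bias = (nonresponse fraction) × (respondent mean − nonrespondent mean)
     = 0.27 × (81 − 62) = 0.27 × 19 = 5.13.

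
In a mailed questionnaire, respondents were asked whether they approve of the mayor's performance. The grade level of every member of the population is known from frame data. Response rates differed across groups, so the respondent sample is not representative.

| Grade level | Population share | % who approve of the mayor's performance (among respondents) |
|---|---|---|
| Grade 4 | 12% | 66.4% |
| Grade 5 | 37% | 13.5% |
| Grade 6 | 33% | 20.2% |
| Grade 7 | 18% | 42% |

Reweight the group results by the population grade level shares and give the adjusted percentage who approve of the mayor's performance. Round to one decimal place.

27.2%

Post-stratification weights by population share, not respondent share:
  Grade 4: 0.12 × 66.4 = 7.968
  Grade 5: 0.37 × 13.5 = 4.995
  Grade 6: 0.33 × 20.2 = 6.666
  Grade 7: 0.18 × 42 = 7.56
Post-stratified estimate = 27.189 → 27.2%.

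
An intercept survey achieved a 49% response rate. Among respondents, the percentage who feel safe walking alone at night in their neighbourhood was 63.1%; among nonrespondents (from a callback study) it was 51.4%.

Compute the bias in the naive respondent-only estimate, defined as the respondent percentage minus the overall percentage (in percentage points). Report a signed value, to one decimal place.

+6.0 percentage points

Nonresponse fraction = 1 − 0.49 = 0.51.
Bias = (nonresponse fraction) × (respondent percentage − nonrespondent percentage)
     = 0.51 × (63.1 − 51.4) = 0.51 × 11.7 = 5.967.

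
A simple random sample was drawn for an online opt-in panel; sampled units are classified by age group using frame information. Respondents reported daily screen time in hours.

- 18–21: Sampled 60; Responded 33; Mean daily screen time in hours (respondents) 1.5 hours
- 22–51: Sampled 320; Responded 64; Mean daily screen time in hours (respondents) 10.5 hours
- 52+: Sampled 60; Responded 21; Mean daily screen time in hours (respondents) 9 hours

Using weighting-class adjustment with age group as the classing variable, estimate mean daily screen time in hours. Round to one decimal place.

9.1

Class response rates: 18–21 33/60 = 55%, 22–51 64/320 = 20%, 52+ 21/60 = 35%.
Each respondent's weight = sampled/responded in their class; summing within a class gives n_sampled, so:
  18–21: 60 × 1.5 = 90
  22–51: 320 × 10.5 = 3360
  52+: 60 × 9 = 540
Adjusted estimate = 3990 / 440 = 9.06818 → 9.1.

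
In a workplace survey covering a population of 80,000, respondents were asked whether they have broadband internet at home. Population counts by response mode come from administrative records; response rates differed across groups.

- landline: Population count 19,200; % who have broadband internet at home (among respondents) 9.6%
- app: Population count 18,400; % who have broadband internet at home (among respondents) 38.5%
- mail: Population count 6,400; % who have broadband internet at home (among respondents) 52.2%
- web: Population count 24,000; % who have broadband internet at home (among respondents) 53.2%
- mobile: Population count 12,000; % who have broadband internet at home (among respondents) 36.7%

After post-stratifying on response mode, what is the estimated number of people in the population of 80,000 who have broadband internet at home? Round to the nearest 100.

Apply each group's respondent rate to its population count:
  landline: 19,200 × 9.6% = 1843.2
  app: 18,400 × 38.5% = 7084
  mail: 6,400 × 52.2% = 3340.8
  web: 24,000 × 53.2% = 12,768
  mobile: 12,000 × 36.7% = 4404
Estimated total = 29,440 → 29,400.

29,400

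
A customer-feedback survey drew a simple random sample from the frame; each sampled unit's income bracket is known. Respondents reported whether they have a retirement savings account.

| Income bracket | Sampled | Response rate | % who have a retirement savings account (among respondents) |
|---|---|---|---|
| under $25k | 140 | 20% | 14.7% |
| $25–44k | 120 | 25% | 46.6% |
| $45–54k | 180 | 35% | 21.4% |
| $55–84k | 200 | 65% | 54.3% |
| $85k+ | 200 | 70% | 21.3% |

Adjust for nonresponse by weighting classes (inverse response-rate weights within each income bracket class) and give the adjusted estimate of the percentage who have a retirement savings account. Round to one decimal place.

31.7%

With weight = n_sampled/n_responded per class, the weighted class total is n_sampled:
  under $25k: 140 × 14.7 = 2058
  $25–44k: 120 × 46.6 = 5592
  $45–54k: 180 × 21.4 = 3852
  $55–84k: 200 × 54.3 = 10,860
  $85k+: 200 × 21.3 = 4260
Adjusted estimate = 26,622 / 840 = 31.6929 → 31.7%.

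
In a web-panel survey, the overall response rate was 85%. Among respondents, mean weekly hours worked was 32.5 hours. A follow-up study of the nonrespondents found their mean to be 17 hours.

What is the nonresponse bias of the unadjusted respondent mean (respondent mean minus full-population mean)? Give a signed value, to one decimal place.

Nonresponse fraction = 1 − 0.85 = 0.15.
Bias = (nonresponse fraction) × (respondent mean − nonrespondent mean)
     = 0.15 × (32.5 − 17) = 0.15 × 15.5 = 2.325.

+2.3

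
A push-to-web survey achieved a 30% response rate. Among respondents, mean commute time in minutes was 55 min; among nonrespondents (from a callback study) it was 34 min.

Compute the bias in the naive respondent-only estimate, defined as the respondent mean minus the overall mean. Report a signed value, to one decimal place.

+14.7

Nonresponse fraction = 1 − 0.3 = 0.7.
Bias = (nonresponse fraction) × (respondent mean − nonrespondent mean)
     = 0.7 × (55 − 34) = 0.7 × 21 = 14.7.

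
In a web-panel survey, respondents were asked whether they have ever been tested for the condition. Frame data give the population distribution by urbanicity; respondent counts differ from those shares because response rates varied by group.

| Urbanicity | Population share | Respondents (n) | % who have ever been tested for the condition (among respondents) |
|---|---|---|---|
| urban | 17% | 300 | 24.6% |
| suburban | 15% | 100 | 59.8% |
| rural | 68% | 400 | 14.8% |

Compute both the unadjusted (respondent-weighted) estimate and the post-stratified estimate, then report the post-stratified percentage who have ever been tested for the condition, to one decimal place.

Naive respondent-only estimate (weights = respondent counts):
  (300/800)×24.6 + (100/800)×59.8 + (400/800)×14.8 = 24.1%
Post-stratified estimate weights by population shares:
  0.17×24.6 + 0.15×59.8 + 0.68×14.8 = 23.216%

23.2%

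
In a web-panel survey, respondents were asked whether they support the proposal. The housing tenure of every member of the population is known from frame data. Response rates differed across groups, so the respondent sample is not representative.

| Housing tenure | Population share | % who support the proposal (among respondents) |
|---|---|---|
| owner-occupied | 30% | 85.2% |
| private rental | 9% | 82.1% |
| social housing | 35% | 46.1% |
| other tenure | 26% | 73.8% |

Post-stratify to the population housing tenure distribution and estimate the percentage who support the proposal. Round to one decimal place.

Post-stratification weights by population share, not respondent share:
  owner-occupied: 0.3 × 85.2 = 25.56
  private rental: 0.09 × 82.1 = 7.389
  social housing: 0.35 × 46.1 = 16.135
  other tenure: 0.26 × 73.8 = 19.188
Post-stratified estimate = 68.272 → 68.3%.

68.3%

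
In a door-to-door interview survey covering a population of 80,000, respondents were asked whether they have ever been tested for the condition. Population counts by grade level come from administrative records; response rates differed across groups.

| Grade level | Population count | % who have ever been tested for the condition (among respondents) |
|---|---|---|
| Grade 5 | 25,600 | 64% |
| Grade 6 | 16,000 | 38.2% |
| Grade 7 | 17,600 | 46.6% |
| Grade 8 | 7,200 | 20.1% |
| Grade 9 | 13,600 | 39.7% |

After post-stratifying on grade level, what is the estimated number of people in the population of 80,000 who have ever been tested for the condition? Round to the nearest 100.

37,500

Estimated count per cell = population count × respondent percentage:
  Grade 5: 25,600 × 64% = 16,384
  Grade 6: 16,000 × 38.2% = 6112
  Grade 7: 17,600 × 46.6% = 8201.6
  Grade 8: 7,200 × 20.1% = 1447.2
  Grade 9: 13,600 × 39.7% = 5399.2
Estimated total = 37,544 → 37,500.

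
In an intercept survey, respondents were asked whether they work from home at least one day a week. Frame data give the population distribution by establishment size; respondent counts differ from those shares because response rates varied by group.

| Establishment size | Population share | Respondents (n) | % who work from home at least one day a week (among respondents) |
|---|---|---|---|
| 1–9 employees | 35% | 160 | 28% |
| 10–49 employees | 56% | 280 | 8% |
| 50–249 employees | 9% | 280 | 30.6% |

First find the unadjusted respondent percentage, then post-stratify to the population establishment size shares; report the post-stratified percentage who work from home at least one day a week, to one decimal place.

17.0%

Unadjusted (pooled respondent) estimate weights by respondent counts:
  (160/720)×28 + (280/720)×8 + (280/720)×30.6 = 21.2333%
Post-stratifying to population shares instead:
  0.35×28 + 0.56×8 + 0.09×30.6 = 17.034%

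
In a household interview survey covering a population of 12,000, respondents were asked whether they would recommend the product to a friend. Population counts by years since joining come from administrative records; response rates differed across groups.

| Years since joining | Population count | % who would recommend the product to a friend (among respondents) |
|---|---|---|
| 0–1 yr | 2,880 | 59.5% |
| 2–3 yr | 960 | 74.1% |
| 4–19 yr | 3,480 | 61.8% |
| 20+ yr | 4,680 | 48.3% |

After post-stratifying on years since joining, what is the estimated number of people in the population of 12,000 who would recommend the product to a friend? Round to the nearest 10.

6,840

Each cell contributes its population count × the respondent rate:
  0–1 yr: 2,880 × 59.5% = 1713.6
  2–3 yr: 960 × 74.1% = 711.36
  4–19 yr: 3,480 × 61.8% = 2150.64
  20+ yr: 4,680 × 48.3% = 2260.44
Estimated total = 6836.04 → 6,840.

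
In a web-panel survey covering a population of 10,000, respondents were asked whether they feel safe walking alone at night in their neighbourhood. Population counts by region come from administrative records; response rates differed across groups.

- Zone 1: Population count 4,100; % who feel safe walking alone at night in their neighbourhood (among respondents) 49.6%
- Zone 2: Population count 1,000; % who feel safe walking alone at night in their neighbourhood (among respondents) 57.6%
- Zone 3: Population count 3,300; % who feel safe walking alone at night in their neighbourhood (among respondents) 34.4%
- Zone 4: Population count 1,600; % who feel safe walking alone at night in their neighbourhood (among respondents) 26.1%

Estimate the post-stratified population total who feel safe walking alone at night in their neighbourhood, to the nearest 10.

Estimated count per cell = population count × respondent percentage:
  Zone 1: 4,100 × 49.6% = 2033.6
  Zone 2: 1,000 × 57.6% = 576
  Zone 3: 3,300 × 34.4% = 1135.2
  Zone 4: 1,600 × 26.1% = 417.6
Estimated total = 4162.4 → 4,160.

4,160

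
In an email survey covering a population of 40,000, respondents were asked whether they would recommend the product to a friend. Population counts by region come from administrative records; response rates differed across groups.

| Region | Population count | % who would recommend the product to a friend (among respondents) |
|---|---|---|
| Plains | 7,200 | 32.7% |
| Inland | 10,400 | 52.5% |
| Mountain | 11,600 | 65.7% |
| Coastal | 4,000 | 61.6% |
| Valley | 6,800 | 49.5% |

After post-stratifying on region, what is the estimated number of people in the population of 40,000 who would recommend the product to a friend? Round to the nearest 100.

Each cell contributes its population count × the respondent rate:
  Plains: 7,200 × 32.7% = 2354.4
  Inland: 10,400 × 52.5% = 5460
  Mountain: 11,600 × 65.7% = 7621.2
  Coastal: 4,000 × 61.6% = 2464
  Valley: 6,800 × 49.5% = 3366
Estimated total = 21265.6 → 21,300.

21,300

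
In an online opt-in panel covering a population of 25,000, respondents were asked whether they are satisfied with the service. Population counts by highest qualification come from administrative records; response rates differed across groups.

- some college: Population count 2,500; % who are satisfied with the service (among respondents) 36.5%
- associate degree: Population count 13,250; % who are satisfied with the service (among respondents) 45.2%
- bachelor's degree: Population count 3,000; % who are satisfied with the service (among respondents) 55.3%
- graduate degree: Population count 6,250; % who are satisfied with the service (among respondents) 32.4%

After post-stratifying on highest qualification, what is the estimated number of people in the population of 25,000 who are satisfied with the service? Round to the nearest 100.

Apply each group's respondent rate to its population count:
  some college: 2,500 × 36.5% = 912.5
  associate degree: 13,250 × 45.2% = 5989
  bachelor's degree: 3,000 × 55.3% = 1659
  graduate degree: 6,250 × 32.4% = 2025
Estimated total = 10585.5 → 10,600.

10,600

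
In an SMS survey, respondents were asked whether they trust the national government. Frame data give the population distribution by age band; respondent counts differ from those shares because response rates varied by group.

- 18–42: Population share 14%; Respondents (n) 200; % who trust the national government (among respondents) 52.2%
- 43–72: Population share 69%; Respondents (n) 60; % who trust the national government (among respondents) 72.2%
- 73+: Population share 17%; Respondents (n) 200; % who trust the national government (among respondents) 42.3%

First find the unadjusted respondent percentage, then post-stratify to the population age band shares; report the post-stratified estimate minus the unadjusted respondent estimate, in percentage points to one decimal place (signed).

+13.8 percentage points

Naive respondent-only estimate (weights = respondent counts):
  (200/460)×52.2 + (60/460)×72.2 + (200/460)×42.3 = 50.5043%
Post-stratified estimate weights by population shares:
  0.14×52.2 + 0.69×72.2 + 0.17×42.3 = 64.317%
Difference = 64.317 − 50.5043 = 13.8127 pp.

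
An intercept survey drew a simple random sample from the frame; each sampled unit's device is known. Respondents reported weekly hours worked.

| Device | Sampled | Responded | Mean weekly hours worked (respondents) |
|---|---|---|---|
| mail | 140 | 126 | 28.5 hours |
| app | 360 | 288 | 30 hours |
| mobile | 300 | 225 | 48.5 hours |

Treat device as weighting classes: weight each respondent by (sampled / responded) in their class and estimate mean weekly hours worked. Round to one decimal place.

Class response rates: mail 126/140 = 90%, app 288/360 = 80%, mobile 225/300 = 75%.
Inverse-response-rate weighting restores each class to its sampled count, so class totals weight by n_sampled:
  mail: 140 × 28.5 = 3990
  app: 360 × 30 = 10,800
  mobile: 300 × 48.5 = 14,550
Adjusted estimate = 29,340 / 800 = 36.675 → 36.7.

36.7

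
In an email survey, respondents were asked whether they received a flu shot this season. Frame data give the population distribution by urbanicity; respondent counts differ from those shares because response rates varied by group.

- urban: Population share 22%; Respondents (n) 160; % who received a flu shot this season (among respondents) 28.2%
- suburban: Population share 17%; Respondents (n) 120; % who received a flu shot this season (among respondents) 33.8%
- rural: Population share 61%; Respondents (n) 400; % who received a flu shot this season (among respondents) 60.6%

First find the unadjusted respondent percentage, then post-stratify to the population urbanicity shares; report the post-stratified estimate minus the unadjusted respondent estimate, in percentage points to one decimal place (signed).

Without adjustment, the pooled respondent share is:
  (160/680)×28.2 + (120/680)×33.8 + (400/680)×60.6 = 48.2471%
Post-stratifying to population shares instead:
  0.22×28.2 + 0.17×33.8 + 0.61×60.6 = 48.916%
Difference = 48.916 − 48.2471 = 0.6689 pp.

+0.7 percentage points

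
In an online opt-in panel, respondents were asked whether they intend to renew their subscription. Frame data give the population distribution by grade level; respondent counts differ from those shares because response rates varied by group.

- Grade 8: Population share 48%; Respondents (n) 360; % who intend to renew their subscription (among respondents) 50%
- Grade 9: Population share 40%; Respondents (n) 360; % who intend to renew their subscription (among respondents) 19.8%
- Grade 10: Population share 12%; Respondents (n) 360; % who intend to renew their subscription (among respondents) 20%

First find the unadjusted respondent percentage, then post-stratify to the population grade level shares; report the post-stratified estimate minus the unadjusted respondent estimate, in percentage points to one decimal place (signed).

+4.4 percentage points

Naive respondent-only estimate (weights = respondent counts):
  (360/1080)×50 + (360/1080)×19.8 + (360/1080)×20 = 29.9333%
Post-stratifying to population shares instead:
  0.48×50 + 0.4×19.8 + 0.12×20 = 34.32%
Difference = 34.32 − 29.9333 = 4.3867 pp.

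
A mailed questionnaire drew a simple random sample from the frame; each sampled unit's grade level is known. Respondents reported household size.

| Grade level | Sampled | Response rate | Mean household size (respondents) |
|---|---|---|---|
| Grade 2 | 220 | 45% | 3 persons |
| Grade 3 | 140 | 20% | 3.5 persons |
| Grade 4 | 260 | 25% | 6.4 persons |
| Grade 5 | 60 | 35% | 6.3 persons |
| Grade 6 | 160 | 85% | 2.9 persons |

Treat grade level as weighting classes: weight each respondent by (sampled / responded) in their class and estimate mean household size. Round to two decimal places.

4.35

Weighting each respondent by the inverse class response rate inflates each class back to its sampled size, so the class weight is n_sampled:
  Grade 2: 220 × 3 = 660
  Grade 3: 140 × 3.5 = 490
  Grade 4: 260 × 6.4 = 1664
  Grade 5: 60 × 6.3 = 378
  Grade 6: 160 × 2.9 = 464
Adjusted estimate = 3656 / 840 = 4.35238 → 4.35.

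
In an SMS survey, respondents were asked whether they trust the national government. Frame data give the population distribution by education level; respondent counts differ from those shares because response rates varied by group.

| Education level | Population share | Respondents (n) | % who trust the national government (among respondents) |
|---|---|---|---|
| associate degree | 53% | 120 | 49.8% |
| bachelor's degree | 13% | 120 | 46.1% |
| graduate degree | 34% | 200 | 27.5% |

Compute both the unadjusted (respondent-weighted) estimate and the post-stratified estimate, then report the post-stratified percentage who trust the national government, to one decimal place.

Naive respondent-only estimate (weights = respondent counts):
  (120/440)×49.8 + (120/440)×46.1 + (200/440)×27.5 = 38.6545%
Post-stratified estimate weights by population shares:
  0.53×49.8 + 0.13×46.1 + 0.34×27.5 = 41.737%

41.7%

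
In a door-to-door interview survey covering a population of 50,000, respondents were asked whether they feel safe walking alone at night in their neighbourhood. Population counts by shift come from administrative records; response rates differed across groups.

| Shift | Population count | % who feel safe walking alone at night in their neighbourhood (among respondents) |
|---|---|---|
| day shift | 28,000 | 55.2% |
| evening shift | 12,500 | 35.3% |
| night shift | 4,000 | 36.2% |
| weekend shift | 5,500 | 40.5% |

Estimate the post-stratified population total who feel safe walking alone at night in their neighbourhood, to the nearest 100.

Each cell contributes its population count × the respondent rate:
  day shift: 28,000 × 55.2% = 15,456
  evening shift: 12,500 × 35.3% = 4412.5
  night shift: 4,000 × 36.2% = 1448
  weekend shift: 5,500 × 40.5% = 2227.5
Estimated total = 23,544 → 23,500.

23,500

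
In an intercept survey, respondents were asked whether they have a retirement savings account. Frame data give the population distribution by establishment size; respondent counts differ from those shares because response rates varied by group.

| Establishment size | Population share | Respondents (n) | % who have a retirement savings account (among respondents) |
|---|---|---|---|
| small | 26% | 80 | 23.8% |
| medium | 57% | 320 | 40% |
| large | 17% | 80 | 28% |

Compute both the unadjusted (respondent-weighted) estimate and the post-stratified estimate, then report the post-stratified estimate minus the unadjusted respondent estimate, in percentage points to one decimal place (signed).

Without adjustment, the pooled respondent share is:
  (80/480)×23.8 + (320/480)×40 + (80/480)×28 = 35.3%
Post-stratifying to population shares instead:
  0.26×23.8 + 0.57×40 + 0.17×28 = 33.748%
Difference = 33.748 − 35.3 = -1.552 pp.

-1.6 percentage points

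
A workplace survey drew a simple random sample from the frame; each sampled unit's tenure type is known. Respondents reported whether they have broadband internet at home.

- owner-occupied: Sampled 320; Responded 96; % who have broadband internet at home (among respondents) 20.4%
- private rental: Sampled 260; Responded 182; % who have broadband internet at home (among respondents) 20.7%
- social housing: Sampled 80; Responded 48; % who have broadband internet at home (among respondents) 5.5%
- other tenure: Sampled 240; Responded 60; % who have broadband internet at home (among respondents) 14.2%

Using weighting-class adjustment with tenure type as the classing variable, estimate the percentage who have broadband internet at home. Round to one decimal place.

17.5%

Class response rates: owner-occupied 96/320 = 30%, private rental 182/260 = 70%, social housing 48/80 = 60%, other tenure 60/240 = 25%.
With weight = n_sampled/n_responded per class, the weighted class total is n_sampled:
  owner-occupied: 320 × 20.4 = 6528
  private rental: 260 × 20.7 = 5382
  social housing: 80 × 5.5 = 440
  other tenure: 240 × 14.2 = 3408
Adjusted estimate = 15,758 / 900 = 17.5089 → 17.5%.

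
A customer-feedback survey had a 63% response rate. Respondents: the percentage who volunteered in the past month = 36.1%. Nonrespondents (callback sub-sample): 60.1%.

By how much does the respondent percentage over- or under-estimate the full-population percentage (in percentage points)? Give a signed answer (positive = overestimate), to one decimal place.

Nonresponse fraction = 1 − 0.63 = 0.37.
Bias = (nonresponse fraction) × (respondent percentage − nonrespondent percentage)
     = 0.37 × (36.1 − 60.1) = 0.37 × -24 = -8.88.

-8.9 percentage points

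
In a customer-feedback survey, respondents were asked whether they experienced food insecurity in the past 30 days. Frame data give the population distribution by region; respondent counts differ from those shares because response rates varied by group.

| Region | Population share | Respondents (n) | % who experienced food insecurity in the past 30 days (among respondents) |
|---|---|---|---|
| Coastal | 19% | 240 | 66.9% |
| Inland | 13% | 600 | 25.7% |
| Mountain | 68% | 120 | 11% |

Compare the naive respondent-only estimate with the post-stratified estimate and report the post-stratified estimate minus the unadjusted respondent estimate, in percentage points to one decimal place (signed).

Naive respondent-only estimate (weights = respondent counts):
  (240/960)×66.9 + (600/960)×25.7 + (120/960)×11 = 34.1625%
Reweighting by population region shares:
  0.19×66.9 + 0.13×25.7 + 0.68×11 = 23.532%
Difference = 23.532 − 34.1625 = -10.6305 pp.

-10.6 percentage points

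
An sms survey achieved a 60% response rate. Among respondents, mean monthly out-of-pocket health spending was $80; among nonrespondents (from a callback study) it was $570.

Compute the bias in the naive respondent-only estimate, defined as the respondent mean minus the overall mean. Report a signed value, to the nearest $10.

-$200

Nonresponse fraction = 1 − 0.6 = 0.4.
Bias = (nonresponse fraction) × (respondent mean − nonrespondent mean)
     = 0.4 × (80 − 570) = 0.4 × -490 = -196.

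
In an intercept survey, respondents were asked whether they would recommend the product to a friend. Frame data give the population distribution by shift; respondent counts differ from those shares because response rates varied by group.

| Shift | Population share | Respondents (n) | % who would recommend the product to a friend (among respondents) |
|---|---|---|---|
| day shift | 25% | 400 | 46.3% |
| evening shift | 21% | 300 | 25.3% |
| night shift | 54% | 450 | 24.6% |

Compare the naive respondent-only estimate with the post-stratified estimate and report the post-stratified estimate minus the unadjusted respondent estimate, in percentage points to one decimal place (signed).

-2.2 percentage points

Unadjusted (pooled respondent) estimate weights by respondent counts:
  (400/1150)×46.3 + (300/1150)×25.3 + (450/1150)×24.6 = 32.3304%
Reweighting by population shift shares:
  0.25×46.3 + 0.21×25.3 + 0.54×24.6 = 30.172%
Difference = 30.172 − 32.3304 = -2.1584 pp.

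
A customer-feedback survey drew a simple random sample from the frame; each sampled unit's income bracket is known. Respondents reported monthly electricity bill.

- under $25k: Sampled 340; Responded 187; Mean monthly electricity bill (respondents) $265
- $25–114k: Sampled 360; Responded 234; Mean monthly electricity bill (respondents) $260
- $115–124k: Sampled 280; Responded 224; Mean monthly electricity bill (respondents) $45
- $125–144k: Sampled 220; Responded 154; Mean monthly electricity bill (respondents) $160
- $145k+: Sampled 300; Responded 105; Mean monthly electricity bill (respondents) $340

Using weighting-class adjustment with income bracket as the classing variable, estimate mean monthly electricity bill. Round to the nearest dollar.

Response rates by class: under $25k 187/340 = 55%, $25–114k 234/360 = 65%, $115–124k 224/280 = 80%, $125–144k 154/220 = 70%, $145k+ 105/300 = 35%.
Inverse-response-rate weighting restores each class to its sampled count, so class totals weight by n_sampled:
  under $25k: 340 × 265 = 90,100
  $25–114k: 360 × 260 = 93,600
  $115–124k: 280 × 45 = 12,600
  $125–144k: 220 × 160 = 35,200
  $145k+: 300 × 340 = 102,000
Adjusted estimate = 333,500 / 1,500 = 222.333 → $222.

$222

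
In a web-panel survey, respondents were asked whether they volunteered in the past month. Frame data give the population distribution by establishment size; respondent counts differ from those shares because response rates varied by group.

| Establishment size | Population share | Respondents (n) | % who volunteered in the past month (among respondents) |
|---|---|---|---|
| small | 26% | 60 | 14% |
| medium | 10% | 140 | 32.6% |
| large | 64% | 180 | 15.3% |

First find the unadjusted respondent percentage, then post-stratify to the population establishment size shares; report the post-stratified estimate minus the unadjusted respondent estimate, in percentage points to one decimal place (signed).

Naive respondent-only estimate (weights = respondent counts):
  (60/380)×14 + (140/380)×32.6 + (180/380)×15.3 = 21.4684%
Reweighting by population establishment size shares:
  0.26×14 + 0.1×32.6 + 0.64×15.3 = 16.692%
Difference = 16.692 − 21.4684 = -4.7764 pp.

-4.8 percentage points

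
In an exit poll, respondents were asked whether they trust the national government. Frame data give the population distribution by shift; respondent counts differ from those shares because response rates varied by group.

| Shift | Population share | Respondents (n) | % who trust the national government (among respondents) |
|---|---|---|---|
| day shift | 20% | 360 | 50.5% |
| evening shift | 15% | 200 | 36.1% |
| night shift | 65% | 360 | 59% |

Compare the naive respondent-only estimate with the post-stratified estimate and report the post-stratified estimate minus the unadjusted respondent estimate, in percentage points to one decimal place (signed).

+3.2 percentage points

Naive respondent-only estimate (weights = respondent counts):
  (360/920)×50.5 + (200/920)×36.1 + (360/920)×59 = 50.6957%
Post-stratified estimate weights by population shares:
  0.2×50.5 + 0.15×36.1 + 0.65×59 = 53.865%
Difference = 53.865 − 50.6957 = 3.1693 pp.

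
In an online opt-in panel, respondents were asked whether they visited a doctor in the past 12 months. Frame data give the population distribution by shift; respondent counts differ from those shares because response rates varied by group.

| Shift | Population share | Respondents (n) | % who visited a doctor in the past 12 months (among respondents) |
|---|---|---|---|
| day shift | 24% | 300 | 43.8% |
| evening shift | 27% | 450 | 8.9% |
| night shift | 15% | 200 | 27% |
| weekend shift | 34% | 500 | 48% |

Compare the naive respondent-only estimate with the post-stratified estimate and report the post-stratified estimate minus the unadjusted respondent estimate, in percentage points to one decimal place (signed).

Without adjustment, the pooled respondent share is:
  (300/1450)×43.8 + (450/1450)×8.9 + (200/1450)×27 + (500/1450)×48 = 32.1%
Post-stratifying to population shares instead:
  0.24×43.8 + 0.27×8.9 + 0.15×27 + 0.34×48 = 33.285%
Difference = 33.285 − 32.1 = 1.185 pp.

+1.2 percentage points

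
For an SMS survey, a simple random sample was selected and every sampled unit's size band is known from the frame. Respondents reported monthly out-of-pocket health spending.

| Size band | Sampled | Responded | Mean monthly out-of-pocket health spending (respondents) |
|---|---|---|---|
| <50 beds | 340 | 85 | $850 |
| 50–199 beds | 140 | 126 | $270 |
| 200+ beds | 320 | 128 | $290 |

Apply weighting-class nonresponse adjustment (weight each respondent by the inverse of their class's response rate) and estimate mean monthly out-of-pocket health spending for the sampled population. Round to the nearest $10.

$520

Class response rates: <50 beds 85/340 = 25%, 50–199 beds 126/140 = 90%, 200+ beds 128/320 = 40%.
Each respondent's weight = sampled/responded in their class; summing within a class gives n_sampled, so:
  <50 beds: 340 × 850 = 289,000
  50–199 beds: 140 × 270 = 37,800
  200+ beds: 320 × 290 = 92,800
Adjusted estimate = 419,600 / 800 = 524.5 → $520.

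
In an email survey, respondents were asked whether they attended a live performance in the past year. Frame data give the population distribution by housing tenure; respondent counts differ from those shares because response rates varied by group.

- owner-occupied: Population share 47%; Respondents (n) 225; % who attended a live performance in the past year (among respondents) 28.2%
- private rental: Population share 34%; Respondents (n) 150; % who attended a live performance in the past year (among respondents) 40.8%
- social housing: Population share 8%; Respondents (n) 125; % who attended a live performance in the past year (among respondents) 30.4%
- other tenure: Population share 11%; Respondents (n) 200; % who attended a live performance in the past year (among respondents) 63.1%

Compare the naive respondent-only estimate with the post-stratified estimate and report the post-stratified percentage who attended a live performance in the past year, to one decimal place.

Without adjustment, the pooled respondent share is:
  (225/700)×28.2 + (150/700)×40.8 + (125/700)×30.4 + (200/700)×63.1 = 41.2643%
Reweighting by population housing tenure shares:
  0.47×28.2 + 0.34×40.8 + 0.08×30.4 + 0.11×63.1 = 36.499%

36.5%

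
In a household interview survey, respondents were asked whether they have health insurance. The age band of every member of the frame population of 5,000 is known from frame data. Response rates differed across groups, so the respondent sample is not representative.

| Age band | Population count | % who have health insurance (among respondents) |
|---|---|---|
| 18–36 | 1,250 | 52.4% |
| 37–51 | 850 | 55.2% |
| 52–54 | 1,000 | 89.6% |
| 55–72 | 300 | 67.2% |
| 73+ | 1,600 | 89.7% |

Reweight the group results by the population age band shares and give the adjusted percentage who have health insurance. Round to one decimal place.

Weight each group's respondent value by its population share:
  18–36: (1,250/5,000) × 52.4 = 13.1
  37–51: (850/5,000) × 55.2 = 9.384
  52–54: (1,000/5,000) × 89.6 = 17.92
  55–72: (300/5,000) × 67.2 = 4.032
  73+: (1,600/5,000) × 89.7 = 28.704
Post-stratified estimate = 73.14 → 73.1%.

73.1%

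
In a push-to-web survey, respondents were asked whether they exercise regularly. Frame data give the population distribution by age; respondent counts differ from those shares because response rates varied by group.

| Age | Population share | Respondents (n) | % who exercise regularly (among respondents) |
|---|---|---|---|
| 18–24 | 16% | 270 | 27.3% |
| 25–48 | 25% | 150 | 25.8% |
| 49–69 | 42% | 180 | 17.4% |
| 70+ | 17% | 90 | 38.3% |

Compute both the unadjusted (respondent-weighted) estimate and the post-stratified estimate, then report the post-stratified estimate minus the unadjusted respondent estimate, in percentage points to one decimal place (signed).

Naive respondent-only estimate (weights = respondent counts):
  (270/690)×27.3 + (150/690)×25.8 + (180/690)×17.4 + (90/690)×38.3 = 25.8261%
Reweighting by population age shares:
  0.16×27.3 + 0.25×25.8 + 0.42×17.4 + 0.17×38.3 = 24.637%
Difference = 24.637 − 25.8261 = -1.1891 pp.

-1.2 percentage points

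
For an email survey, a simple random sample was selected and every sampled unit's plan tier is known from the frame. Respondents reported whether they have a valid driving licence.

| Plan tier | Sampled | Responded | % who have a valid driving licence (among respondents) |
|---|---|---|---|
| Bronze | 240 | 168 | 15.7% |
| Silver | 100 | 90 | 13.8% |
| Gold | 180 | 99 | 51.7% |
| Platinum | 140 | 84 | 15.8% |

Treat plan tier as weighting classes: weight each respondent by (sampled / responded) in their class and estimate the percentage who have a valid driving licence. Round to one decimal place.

Class response rates: Bronze 168/240 = 70%, Silver 90/100 = 90%, Gold 99/180 = 55%, Platinum 84/140 = 60%.
Inverse-response-rate weighting restores each class to its sampled count, so class totals weight by n_sampled:
  Bronze: 240 × 15.7 = 3768
  Silver: 100 × 13.8 = 1380
  Gold: 180 × 51.7 = 9306
  Platinum: 140 × 15.8 = 2212
Adjusted estimate = 16,666 / 660 = 25.2515 → 25.3%.

25.3%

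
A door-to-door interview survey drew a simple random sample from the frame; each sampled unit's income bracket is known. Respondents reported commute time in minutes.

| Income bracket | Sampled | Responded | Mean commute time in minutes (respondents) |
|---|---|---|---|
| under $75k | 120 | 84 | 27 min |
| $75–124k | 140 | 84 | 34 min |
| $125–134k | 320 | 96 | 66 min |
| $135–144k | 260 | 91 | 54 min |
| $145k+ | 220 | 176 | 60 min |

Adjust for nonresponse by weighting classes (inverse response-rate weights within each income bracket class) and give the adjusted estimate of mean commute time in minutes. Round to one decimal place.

Response rates by class: under $75k 84/120 = 70%, $75–124k 84/140 = 60%, $125–134k 96/320 = 30%, $135–144k 91/260 = 35%, $145k+ 176/220 = 80%.
Weighting each respondent by the inverse class response rate inflates each class back to its sampled size, so the class weight is n_sampled:
  under $75k: 120 × 27 = 3240
  $75–124k: 140 × 34 = 4760
  $125–134k: 320 × 66 = 21,120
  $135–144k: 260 × 54 = 14,040
  $145k+: 220 × 60 = 13,200
Adjusted estimate = 56,360 / 1,060 = 53.1698 → 53.2.

53.2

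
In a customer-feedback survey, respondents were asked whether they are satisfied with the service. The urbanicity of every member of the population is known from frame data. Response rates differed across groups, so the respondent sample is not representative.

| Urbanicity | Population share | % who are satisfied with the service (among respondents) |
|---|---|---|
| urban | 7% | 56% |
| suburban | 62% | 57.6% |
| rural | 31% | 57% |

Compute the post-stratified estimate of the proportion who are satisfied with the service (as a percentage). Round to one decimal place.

57.3%

Reweight to the known urbanicity distribution:
  urban: 0.07 × 56 = 3.92
  suburban: 0.62 × 57.6 = 35.712
  rural: 0.31 × 57 = 17.67
Post-stratified estimate = 57.302 → 57.3%.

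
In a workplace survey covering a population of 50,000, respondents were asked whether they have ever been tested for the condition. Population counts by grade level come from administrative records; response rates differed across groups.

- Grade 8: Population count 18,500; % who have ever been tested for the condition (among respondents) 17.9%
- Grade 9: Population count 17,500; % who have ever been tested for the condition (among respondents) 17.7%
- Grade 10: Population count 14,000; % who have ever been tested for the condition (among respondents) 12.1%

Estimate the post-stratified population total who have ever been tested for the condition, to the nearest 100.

8,100

Apply each group's respondent rate to its population count:
  Grade 8: 18,500 × 17.9% = 3311.5
  Grade 9: 17,500 × 17.7% = 3097.5
  Grade 10: 14,000 × 12.1% = 1694
Estimated total = 8103 → 8,100.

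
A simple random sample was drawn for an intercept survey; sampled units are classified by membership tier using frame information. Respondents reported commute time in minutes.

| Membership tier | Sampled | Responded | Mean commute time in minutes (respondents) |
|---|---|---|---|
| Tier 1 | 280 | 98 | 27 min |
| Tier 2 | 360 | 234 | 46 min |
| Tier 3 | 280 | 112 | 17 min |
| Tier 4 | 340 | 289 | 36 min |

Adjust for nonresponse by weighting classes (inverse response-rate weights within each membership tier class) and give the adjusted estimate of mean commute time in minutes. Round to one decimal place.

32.6

Response rates by class: Tier 1 98/280 = 35%, Tier 2 234/360 = 65%, Tier 3 112/280 = 40%, Tier 4 289/340 = 85%.
Weighting each respondent by the inverse class response rate inflates each class back to its sampled size, so the class weight is n_sampled:
  Tier 1: 280 × 27 = 7560
  Tier 2: 360 × 46 = 16,560
  Tier 3: 280 × 17 = 4760
  Tier 4: 340 × 36 = 12,240
Adjusted estimate = 41,120 / 1,260 = 32.6349 → 32.6.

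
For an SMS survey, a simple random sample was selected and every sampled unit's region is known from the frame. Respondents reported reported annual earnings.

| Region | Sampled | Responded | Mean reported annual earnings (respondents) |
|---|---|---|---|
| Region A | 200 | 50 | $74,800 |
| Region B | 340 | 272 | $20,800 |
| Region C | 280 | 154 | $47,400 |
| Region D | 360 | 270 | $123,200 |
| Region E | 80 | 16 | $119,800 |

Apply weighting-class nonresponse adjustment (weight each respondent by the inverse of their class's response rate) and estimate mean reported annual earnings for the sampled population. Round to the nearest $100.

$70,800

Class response rates: Region A 50/200 = 25%, Region B 272/340 = 80%, Region C 154/280 = 55%, Region D 270/360 = 75%, Region E 16/80 = 20%.
Inverse-response-rate weighting restores each class to its sampled count, so class totals weight by n_sampled:
  Region A: 200 × 74,800 = 14,960,000
  Region B: 340 × 20,800 = 7,072,000
  Region C: 280 × 47,400 = 13,272,000
  Region D: 360 × 123,200 = 44,352,000
  Region E: 80 × 119,800 = 9,584,000
Adjusted estimate = 89,240,000 / 1,260 = 70825.4 → $70,800.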